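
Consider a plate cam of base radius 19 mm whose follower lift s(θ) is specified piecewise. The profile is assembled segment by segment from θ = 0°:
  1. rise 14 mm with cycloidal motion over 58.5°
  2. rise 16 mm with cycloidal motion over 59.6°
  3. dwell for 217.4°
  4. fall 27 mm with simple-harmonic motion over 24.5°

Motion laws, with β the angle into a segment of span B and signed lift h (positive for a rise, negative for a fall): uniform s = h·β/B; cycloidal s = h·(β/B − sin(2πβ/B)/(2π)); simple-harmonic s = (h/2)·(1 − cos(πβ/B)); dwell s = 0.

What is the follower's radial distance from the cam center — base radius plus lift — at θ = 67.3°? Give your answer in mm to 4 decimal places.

seg 1 [0°–58.5°] cycloidal, h=14: full span → s += 14 → s = 14.0000
seg 2 [58.5°–118.1°] cycloidal, h=16: θ=67.3° here. β=8.8, B=59.6. 16·(0.1477 − sin(2π·0.1477)/(2π)) = 0.3246 → s = 14.3246
radial distance = base radius + s = 19 + 14.3246 = 33.3246

33.3246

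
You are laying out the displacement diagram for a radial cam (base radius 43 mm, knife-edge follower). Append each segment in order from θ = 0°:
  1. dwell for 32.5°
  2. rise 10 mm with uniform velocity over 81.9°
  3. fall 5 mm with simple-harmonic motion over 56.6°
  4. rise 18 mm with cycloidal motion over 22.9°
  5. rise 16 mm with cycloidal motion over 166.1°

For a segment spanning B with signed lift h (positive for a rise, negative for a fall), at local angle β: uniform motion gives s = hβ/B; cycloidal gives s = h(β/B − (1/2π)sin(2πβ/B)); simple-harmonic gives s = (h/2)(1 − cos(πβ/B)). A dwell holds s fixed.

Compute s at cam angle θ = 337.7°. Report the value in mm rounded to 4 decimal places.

seg 1 [0°–32.5°] dwell: s stays 0.0000
seg 2 [32.5°–114.4°] uniform, h=10: full span → s += 10 → s = 10.0000
seg 3 [114.4°–171°] simple-harmonic, h=-5: full span → s += -5 → s = 5.0000
seg 4 [171°–193.9°] cycloidal, h=18: full span → s += 18 → s = 23.0000
seg 5 [193.9°–360°] cycloidal, h=16: θ=337.7° here. β=143.8, B=166.1. 16·(0.8657 − sin(2π·0.8657)/(2π)) = 15.7542 → s = 38.7542

38.7542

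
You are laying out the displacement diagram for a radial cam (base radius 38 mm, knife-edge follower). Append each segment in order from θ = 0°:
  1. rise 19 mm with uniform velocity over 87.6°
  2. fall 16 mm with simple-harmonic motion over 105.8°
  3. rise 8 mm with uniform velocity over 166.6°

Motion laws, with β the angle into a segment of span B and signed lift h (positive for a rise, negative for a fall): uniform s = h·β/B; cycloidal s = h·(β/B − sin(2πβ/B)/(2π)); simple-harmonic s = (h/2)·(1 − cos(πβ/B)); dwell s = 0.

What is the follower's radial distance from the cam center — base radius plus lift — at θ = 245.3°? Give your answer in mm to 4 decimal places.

seg 1 [0°–87.6°] uniform, h=19: full span → s += 19 → s = 19.0000
seg 2 [87.6°–193.4°] simple-harmonic, h=-16: full span → s += -16 → s = 3.0000
seg 3 [193.4°–360°] uniform, h=8: θ=245.3° here. β=51.9, B=166.6. 8·51.9/166.6 = 2.4922 → s = 5.4922
radial distance = base radius + s = 38 + 5.4922 = 43.4922

43.4922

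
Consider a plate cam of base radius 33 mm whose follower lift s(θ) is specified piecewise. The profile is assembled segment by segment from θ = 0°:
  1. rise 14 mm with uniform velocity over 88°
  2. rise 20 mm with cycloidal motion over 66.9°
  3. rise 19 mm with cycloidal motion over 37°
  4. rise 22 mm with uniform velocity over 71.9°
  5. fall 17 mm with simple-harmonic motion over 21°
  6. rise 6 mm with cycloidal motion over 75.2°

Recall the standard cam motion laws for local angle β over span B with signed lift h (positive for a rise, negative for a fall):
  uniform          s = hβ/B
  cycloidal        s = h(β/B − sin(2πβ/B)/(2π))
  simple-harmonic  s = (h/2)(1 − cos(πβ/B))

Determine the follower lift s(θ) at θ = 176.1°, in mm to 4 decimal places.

seg 1 [0°–88°] uniform, h=14: full span → s += 14 → s = 14.0000
seg 2 [88°–154.9°] cycloidal, h=20: full span → s += 20 → s = 34.0000
seg 3 [154.9°–191.9°] cycloidal, h=19: θ=176.1° here. β=21.2, B=37. 19·(0.5730 − sin(2π·0.5730)/(2π)) = 12.2249 → s = 46.2249

46.2249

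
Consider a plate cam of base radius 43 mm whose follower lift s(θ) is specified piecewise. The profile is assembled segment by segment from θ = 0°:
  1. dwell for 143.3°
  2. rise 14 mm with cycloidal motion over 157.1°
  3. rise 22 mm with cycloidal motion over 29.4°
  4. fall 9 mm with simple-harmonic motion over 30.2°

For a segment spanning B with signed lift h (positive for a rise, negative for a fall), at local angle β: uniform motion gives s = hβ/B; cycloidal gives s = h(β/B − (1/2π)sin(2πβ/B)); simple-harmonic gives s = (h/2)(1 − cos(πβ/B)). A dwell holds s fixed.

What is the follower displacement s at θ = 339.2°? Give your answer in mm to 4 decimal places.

seg 1 [0°–143.3°] dwell: s stays 0.0000
seg 2 [143.3°–300.4°] cycloidal, h=14: full span → s += 14 → s = 14.0000
seg 3 [300.4°–329.8°] cycloidal, h=22: full span → s += 22 → s = 36.0000
seg 4 [329.8°–360°] simple-harmonic, h=-9: θ=339.2° here. β=9.4, B=30.2. -9/2·(1 − cos(π·0.3113)) = -1.9854 → s = 34.0146

34.0146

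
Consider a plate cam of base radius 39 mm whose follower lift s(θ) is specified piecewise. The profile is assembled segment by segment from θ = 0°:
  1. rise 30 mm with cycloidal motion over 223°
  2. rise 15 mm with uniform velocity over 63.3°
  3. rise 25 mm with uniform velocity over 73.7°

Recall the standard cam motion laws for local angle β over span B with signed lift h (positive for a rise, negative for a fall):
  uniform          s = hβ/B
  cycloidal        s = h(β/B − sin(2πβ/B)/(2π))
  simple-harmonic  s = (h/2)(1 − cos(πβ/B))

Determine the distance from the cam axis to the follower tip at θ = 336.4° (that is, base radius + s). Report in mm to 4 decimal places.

seg 1 [0°–223°] cycloidal, h=30: full span → s += 30 → s = 30.0000
seg 2 [223°–286.3°] uniform, h=15: full span → s += 15 → s = 45.0000
seg 3 [286.3°–360°] uniform, h=25: θ=336.4° here. β=50.1, B=73.7. 25·50.1/73.7 = 16.9946 → s = 61.9946
radial distance = base radius + s = 39 + 61.9946 = 100.9946

100.9946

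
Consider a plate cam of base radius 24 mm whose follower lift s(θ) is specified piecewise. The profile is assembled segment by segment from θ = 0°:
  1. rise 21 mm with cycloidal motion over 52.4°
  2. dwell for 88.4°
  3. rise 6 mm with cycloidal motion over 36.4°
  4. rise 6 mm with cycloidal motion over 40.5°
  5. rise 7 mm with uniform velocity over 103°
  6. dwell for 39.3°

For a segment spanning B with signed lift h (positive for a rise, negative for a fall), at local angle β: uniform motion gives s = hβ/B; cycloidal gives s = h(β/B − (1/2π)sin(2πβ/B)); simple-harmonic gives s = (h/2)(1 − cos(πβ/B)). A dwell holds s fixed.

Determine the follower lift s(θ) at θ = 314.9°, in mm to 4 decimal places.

seg 1 [0°–52.4°] cycloidal, h=21: full span → s += 21 → s = 21.0000
seg 2 [52.4°–140.8°] dwell: s stays 21.0000
seg 3 [140.8°–177.2°] cycloidal, h=6: full span → s += 6 → s = 27.0000
seg 4 [177.2°–217.7°] cycloidal, h=6: full span → s += 6 → s = 33.0000
seg 5 [217.7°–320.7°] uniform, h=7: θ=314.9° here. β=97.2, B=103. 7·97.2/103 = 6.6058 → s = 39.6058

39.6058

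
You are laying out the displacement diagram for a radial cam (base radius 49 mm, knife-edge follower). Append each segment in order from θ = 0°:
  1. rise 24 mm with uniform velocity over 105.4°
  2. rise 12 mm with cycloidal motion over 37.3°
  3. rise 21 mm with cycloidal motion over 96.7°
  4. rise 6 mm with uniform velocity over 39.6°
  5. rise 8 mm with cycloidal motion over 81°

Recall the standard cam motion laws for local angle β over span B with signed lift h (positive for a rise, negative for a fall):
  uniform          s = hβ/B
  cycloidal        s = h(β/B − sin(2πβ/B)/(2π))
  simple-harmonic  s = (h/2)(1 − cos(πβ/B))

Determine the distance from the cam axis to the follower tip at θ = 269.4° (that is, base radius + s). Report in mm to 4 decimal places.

seg 1 [0°–105.4°] uniform, h=24: full span → s += 24 → s = 24.0000
seg 2 [105.4°–142.7°] cycloidal, h=12: full span → s += 12 → s = 36.0000
seg 3 [142.7°–239.4°] cycloidal, h=21: full span → s += 21 → s = 57.0000
seg 4 [239.4°–279°] uniform, h=6: θ=269.4° here. β=30, B=39.6. 6·30/39.6 = 4.5455 → s = 61.5455
radial distance = base radius + s = 49 + 61.5455 = 110.5455

110.5455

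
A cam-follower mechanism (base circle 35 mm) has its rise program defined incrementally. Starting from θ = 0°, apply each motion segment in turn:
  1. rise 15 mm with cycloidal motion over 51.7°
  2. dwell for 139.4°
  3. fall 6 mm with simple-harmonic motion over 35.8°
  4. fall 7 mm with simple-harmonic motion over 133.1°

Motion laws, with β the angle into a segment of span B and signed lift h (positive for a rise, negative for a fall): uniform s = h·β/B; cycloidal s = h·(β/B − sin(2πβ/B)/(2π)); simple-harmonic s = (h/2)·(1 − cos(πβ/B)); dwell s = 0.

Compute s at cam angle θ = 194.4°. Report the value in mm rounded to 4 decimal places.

seg 1 [0°–51.7°] cycloidal, h=15: full span → s += 15 → s = 15.0000
seg 2 [51.7°–191.1°] dwell: s stays 15.0000
seg 3 [191.1°–226.9°] simple-harmonic, h=-6: θ=194.4° here. β=3.3, B=35.8. -6/2·(1 − cos(π·0.0922)) = -0.1249 → s = 14.8751

14.8751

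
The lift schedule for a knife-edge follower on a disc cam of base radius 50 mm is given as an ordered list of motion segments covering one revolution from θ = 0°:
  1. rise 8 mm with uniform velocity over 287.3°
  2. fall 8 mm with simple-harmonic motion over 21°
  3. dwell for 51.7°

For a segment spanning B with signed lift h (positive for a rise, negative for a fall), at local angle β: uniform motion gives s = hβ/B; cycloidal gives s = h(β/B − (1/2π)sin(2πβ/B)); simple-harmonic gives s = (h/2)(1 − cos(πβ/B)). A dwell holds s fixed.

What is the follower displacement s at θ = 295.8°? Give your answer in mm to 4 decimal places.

seg 1 [0°–287.3°] uniform, h=8: full span → s += 8 → s = 8.0000
seg 2 [287.3°–308.3°] simple-harmonic, h=-8: θ=295.8° here. β=8.5, B=21. -8/2·(1 − cos(π·0.4048)) = -2.8210 → s = 5.1790

5.1790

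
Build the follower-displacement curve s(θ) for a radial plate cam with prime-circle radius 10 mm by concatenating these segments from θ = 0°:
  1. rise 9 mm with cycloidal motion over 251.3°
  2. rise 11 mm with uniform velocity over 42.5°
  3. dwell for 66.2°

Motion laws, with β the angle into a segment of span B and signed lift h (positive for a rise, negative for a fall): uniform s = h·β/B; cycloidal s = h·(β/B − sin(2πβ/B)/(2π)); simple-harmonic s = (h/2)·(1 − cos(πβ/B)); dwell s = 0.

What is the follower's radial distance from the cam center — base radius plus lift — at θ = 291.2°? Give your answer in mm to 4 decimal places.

seg 1 [0°–251.3°] cycloidal, h=9: full span → s += 9 → s = 9.0000
seg 2 [251.3°–293.8°] uniform, h=11: θ=291.2° here. β=39.9, B=42.5. 11·39.9/42.5 = 10.3271 → s = 19.3271
radial distance = base radius + s = 10 + 19.3271 = 29.3271

29.3271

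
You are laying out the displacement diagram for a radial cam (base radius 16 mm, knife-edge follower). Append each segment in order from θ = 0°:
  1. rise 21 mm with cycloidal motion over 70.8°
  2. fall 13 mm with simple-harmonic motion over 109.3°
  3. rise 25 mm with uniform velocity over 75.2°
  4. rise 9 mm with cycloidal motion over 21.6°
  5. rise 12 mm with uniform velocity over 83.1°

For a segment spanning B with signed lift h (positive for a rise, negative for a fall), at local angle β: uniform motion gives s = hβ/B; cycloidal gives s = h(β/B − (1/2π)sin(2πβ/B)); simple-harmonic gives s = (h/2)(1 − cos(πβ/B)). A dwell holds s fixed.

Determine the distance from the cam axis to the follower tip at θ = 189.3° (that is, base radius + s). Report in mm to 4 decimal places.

seg 1 [0°–70.8°] cycloidal, h=21: full span → s += 21 → s = 21.0000
seg 2 [70.8°–180.1°] simple-harmonic, h=-13: full span → s += -13 → s = 8.0000
seg 3 [180.1°–255.3°] uniform, h=25: θ=189.3° here. β=9.2, B=75.2. 25·9.2/75.2 = 3.0585 → s = 11.0585
radial distance = base radius + s = 16 + 11.0585 = 27.0585

27.0585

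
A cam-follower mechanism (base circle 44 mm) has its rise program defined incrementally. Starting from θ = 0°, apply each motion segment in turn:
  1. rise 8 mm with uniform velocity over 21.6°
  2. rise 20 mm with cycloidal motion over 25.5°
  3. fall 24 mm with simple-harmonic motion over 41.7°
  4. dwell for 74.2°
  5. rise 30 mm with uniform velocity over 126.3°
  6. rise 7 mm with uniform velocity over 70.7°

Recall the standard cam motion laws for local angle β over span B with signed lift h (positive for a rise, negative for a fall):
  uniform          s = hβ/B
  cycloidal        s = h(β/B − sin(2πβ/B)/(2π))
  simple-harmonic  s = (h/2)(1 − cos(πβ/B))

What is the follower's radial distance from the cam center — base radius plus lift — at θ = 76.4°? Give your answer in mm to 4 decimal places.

seg 1 [0°–21.6°] uniform, h=8: full span → s += 8 → s = 8.0000
seg 2 [21.6°–47.1°] cycloidal, h=20: full span → s += 20 → s = 28.0000
seg 3 [47.1°–88.8°] simple-harmonic, h=-24: θ=76.4° here. β=29.3, B=41.7. -24/2·(1 − cos(π·0.7026)) = -19.1336 → s = 8.8664
radial distance = base radius + s = 44 + 8.8664 = 52.8664

52.8664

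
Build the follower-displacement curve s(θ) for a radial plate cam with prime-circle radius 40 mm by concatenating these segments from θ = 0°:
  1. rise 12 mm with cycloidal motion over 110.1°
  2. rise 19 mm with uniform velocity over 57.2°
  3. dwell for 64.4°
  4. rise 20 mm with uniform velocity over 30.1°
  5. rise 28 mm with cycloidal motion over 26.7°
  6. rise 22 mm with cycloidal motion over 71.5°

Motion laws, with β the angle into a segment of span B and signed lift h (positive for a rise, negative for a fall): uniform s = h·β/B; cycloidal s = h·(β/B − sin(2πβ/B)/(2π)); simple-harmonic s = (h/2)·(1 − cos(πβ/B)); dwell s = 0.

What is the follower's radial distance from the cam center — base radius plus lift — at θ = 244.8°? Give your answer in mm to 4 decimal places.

seg 1 [0°–110.1°] cycloidal, h=12: full span → s += 12 → s = 12.0000
seg 2 [110.1°–167.3°] uniform, h=19: full span → s += 19 → s = 31.0000
seg 3 [167.3°–231.7°] dwell: s stays 31.0000
seg 4 [231.7°–261.8°] uniform, h=20: θ=244.8° here. β=13.1, B=30.1. 20·13.1/30.1 = 8.7043 → s = 39.7043
radial distance = base radius + s = 40 + 39.7043 = 79.7043

79.7043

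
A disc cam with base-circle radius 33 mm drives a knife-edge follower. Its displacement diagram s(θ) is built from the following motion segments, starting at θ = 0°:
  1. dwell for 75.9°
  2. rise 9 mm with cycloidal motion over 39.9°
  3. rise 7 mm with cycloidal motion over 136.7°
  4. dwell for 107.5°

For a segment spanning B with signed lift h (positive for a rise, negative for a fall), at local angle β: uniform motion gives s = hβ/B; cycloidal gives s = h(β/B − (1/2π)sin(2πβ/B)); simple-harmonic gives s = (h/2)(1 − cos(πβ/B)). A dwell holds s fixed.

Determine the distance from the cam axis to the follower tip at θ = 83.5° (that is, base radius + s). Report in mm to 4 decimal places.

seg 1 [0°–75.9°] dwell: s stays 0.0000
seg 2 [75.9°–115.8°] cycloidal, h=9: θ=83.5° here. β=7.6, B=39.9. 9·(0.1905 − sin(2π·0.1905)/(2π)) = 0.3809 → s = 0.3809
radial distance = base radius + s = 33 + 0.3809 = 33.3809

33.3809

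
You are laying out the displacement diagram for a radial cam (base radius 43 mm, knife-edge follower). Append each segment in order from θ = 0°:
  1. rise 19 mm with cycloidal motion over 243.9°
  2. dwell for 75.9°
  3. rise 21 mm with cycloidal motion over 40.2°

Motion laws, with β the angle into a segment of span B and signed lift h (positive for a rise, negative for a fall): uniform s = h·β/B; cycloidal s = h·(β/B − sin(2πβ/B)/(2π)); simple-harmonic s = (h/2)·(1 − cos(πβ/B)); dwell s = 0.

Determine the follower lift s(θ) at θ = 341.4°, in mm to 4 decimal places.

seg 1 [0°–243.9°] cycloidal, h=19: full span → s += 19 → s = 19.0000
seg 2 [243.9°–319.8°] dwell: s stays 19.0000
seg 3 [319.8°–360°] cycloidal, h=21: θ=341.4° here. β=21.6, B=40.2. 21·(0.5373 − sin(2π·0.5373)/(2π)) = 12.0600 → s = 31.0600

31.0600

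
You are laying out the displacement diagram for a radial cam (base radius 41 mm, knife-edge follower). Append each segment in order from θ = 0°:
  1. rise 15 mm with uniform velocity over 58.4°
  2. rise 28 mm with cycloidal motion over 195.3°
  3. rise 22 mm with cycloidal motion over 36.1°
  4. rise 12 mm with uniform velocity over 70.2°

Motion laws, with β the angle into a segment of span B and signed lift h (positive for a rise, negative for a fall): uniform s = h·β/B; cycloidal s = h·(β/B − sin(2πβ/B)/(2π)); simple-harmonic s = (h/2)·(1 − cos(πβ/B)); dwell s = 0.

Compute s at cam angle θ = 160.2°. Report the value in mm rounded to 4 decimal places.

seg 1 [0°–58.4°] uniform, h=15: full span → s += 15 → s = 15.0000
seg 2 [58.4°–253.7°] cycloidal, h=28: θ=160.2° here. β=101.8, B=195.3. 28·(0.5212 − sin(2π·0.5212)/(2π)) = 15.1882 → s = 30.1882

30.1882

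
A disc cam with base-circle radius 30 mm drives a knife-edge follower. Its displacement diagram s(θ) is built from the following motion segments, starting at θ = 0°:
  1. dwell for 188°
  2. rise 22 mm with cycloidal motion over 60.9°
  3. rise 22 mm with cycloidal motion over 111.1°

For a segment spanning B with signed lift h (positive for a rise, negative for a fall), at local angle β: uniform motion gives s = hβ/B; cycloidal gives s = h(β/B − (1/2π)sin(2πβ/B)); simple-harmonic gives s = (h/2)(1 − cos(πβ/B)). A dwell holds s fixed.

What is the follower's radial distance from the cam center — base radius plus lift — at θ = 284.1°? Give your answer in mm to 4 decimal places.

seg 1 [0°–188°] dwell: s stays 0.0000
seg 2 [188°–248.9°] cycloidal, h=22: full span → s += 22 → s = 22.0000
seg 3 [248.9°–360°] cycloidal, h=22: θ=284.1° here. β=35.2, B=111.1. 22·(0.3168 − sin(2π·0.3168)/(2π)) = 3.7731 → s = 25.7731
radial distance = base radius + s = 30 + 25.7731 = 55.7731

55.7731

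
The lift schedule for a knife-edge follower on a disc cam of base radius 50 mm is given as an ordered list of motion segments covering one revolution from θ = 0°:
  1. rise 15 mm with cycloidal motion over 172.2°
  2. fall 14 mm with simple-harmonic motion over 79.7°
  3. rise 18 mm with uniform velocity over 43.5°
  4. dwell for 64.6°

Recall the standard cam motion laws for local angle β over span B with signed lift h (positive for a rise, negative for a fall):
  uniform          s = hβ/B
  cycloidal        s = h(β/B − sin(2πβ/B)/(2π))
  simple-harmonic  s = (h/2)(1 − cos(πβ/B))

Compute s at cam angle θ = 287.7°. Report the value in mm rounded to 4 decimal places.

seg 1 [0°–172.2°] cycloidal, h=15: full span → s += 15 → s = 15.0000
seg 2 [172.2°–251.9°] simple-harmonic, h=-14: full span → s += -14 → s = 1.0000
seg 3 [251.9°–295.4°] uniform, h=18: θ=287.7° here. β=35.8, B=43.5. 18·35.8/43.5 = 14.8138 → s = 15.8138

15.8138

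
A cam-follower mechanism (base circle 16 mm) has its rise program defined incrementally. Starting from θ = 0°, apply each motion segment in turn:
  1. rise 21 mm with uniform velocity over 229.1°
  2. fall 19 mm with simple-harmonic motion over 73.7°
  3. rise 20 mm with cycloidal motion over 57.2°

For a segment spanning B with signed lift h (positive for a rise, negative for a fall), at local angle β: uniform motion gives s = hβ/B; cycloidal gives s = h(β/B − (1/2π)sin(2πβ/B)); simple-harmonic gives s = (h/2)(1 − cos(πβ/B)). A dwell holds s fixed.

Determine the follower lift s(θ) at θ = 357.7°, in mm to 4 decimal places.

seg 1 [0°–229.1°] uniform, h=21: full span → s += 21 → s = 21.0000
seg 2 [229.1°–302.8°] simple-harmonic, h=-19: full span → s += -19 → s = 2.0000
seg 3 [302.8°–360°] cycloidal, h=20: θ=357.7° here. β=54.9, B=57.2. 20·(0.9598 − sin(2π·0.9598)/(2π)) = 19.9915 → s = 21.9915

21.9915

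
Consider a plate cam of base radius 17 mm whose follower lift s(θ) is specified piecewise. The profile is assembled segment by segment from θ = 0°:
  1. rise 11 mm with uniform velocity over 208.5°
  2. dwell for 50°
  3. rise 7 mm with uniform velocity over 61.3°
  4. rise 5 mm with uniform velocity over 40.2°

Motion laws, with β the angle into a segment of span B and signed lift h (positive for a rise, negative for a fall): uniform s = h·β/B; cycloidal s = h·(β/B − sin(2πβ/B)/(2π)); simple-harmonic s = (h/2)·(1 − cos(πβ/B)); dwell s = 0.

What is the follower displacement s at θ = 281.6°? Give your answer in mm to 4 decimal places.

seg 1 [0°–208.5°] uniform, h=11: full span → s += 11 → s = 11.0000
seg 2 [208.5°–258.5°] dwell: s stays 11.0000
seg 3 [258.5°–319.8°] uniform, h=7: θ=281.6° here. β=23.1, B=61.3. 7·23.1/61.3 = 2.6378 → s = 13.6378

13.6378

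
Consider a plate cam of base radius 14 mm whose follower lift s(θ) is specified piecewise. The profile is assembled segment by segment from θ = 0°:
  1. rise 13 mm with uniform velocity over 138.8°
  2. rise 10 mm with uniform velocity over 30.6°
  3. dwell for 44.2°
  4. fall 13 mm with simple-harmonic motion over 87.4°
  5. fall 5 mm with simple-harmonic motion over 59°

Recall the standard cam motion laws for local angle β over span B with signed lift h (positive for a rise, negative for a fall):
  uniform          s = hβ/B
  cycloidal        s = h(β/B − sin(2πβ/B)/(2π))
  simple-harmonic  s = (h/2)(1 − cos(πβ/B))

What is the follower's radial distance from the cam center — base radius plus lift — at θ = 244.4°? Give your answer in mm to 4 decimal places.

seg 1 [0°–138.8°] uniform, h=13: full span → s += 13 → s = 13.0000
seg 2 [138.8°–169.4°] uniform, h=10: full span → s += 10 → s = 23.0000
seg 3 [169.4°–213.6°] dwell: s stays 23.0000
seg 4 [213.6°–301°] simple-harmonic, h=-13: θ=244.4° here. β=30.8, B=87.4. -13/2·(1 − cos(π·0.3524)) = -3.5929 → s = 19.4071
radial distance = base radius + s = 14 + 19.4071 = 33.4071

33.4071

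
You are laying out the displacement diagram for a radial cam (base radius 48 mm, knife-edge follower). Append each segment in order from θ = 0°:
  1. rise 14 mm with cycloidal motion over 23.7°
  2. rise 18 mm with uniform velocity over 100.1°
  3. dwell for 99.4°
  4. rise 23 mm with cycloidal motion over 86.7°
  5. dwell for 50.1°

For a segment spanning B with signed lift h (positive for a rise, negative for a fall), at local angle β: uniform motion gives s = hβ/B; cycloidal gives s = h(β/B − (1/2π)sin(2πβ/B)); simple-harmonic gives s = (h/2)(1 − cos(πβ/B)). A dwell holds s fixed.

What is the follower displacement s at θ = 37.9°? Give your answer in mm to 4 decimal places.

seg 1 [0°–23.7°] cycloidal, h=14: full span → s += 14 → s = 14.0000
seg 2 [23.7°–123.8°] uniform, h=18: θ=37.9° here. β=14.2, B=100.1. 18·14.2/100.1 = 2.5534 → s = 16.5534

16.5534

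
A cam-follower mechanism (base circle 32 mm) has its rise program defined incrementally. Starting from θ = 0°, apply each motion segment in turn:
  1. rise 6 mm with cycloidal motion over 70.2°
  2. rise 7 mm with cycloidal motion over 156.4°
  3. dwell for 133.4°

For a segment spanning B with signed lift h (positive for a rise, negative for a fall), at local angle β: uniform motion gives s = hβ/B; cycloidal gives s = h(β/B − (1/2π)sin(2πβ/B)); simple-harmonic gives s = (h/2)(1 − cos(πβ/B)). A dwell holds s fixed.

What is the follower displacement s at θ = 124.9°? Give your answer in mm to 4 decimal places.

seg 1 [0°–70.2°] cycloidal, h=6: full span → s += 6 → s = 6.0000
seg 2 [70.2°–226.6°] cycloidal, h=7: θ=124.9° here. β=54.7, B=156.4. 7·(0.3497 − sin(2π·0.3497)/(2π)) = 1.5458 → s = 7.5458

7.5458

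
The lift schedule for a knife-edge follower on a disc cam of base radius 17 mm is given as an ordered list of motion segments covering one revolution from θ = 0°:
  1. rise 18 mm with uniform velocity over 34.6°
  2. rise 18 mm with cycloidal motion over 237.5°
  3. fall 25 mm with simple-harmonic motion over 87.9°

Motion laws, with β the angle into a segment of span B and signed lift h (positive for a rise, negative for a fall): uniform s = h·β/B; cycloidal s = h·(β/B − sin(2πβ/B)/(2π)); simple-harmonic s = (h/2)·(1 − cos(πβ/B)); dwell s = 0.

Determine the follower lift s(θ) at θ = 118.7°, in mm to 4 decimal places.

seg 1 [0°–34.6°] uniform, h=18: full span → s += 18 → s = 18.0000
seg 2 [34.6°–272.1°] cycloidal, h=18: θ=118.7° here. β=84.1, B=237.5. 18·(0.3541 − sin(2π·0.3541)/(2π)) = 4.1004 → s = 22.1004

22.1004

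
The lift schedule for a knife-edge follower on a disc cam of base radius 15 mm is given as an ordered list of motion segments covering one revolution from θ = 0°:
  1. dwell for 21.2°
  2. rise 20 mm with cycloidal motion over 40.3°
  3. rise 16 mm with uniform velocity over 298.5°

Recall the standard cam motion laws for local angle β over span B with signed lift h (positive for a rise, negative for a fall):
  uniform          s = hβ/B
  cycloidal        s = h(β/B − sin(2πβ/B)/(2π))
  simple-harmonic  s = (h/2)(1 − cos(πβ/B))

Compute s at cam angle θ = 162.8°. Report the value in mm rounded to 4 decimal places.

seg 1 [0°–21.2°] dwell: s stays 0.0000
seg 2 [21.2°–61.5°] cycloidal, h=20: full span → s += 20 → s = 20.0000
seg 3 [61.5°–360°] uniform, h=16: θ=162.8° here. β=101.3, B=298.5. 16·101.3/298.5 = 5.4298 → s = 25.4298

25.4298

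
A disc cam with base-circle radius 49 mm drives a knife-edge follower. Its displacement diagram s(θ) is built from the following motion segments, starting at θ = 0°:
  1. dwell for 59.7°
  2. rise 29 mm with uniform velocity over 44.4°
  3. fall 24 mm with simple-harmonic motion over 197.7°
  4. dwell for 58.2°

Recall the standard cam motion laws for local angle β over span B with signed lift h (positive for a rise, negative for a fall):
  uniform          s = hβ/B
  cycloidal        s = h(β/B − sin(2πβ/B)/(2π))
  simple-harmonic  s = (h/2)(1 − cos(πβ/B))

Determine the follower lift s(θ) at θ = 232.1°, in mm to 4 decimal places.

seg 1 [0°–59.7°] dwell: s stays 0.0000
seg 2 [59.7°–104.1°] uniform, h=29: full span → s += 29 → s = 29.0000
seg 3 [104.1°–301.8°] simple-harmonic, h=-24: θ=232.1° here. β=128, B=197.7. -24/2·(1 − cos(π·0.6474)) = -17.3619 → s = 11.6381

11.6381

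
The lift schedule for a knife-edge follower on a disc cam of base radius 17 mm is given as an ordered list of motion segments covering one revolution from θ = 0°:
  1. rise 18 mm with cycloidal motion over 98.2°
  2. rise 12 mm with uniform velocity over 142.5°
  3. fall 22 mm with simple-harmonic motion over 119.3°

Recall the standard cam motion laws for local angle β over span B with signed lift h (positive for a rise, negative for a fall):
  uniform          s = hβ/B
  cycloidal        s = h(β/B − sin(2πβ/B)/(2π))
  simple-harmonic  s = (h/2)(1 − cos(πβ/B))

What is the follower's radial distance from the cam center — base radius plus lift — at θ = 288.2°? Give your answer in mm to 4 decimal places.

seg 1 [0°–98.2°] cycloidal, h=18: full span → s += 18 → s = 18.0000
seg 2 [98.2°–240.7°] uniform, h=12: full span → s += 12 → s = 30.0000
seg 3 [240.7°–360°] simple-harmonic, h=-22: θ=288.2° here. β=47.5, B=119.3. -22/2·(1 − cos(π·0.3982)) = -7.5403 → s = 22.4597
radial distance = base radius + s = 17 + 22.4597 = 39.4597

39.4597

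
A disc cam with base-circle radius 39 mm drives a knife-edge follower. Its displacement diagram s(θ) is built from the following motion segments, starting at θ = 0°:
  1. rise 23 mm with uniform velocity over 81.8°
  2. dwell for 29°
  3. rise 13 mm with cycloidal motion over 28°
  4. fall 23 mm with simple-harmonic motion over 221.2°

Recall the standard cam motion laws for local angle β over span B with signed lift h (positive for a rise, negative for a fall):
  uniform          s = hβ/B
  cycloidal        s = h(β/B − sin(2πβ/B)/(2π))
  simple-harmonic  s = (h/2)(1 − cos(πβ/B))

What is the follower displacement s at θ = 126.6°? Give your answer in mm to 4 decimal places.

seg 1 [0°–81.8°] uniform, h=23: full span → s += 23 → s = 23.0000
seg 2 [81.8°–110.8°] dwell: s stays 23.0000
seg 3 [110.8°–138.8°] cycloidal, h=13: θ=126.6° here. β=15.8, B=28. 13·(0.5643 − sin(2π·0.5643)/(2π)) = 8.1489 → s = 31.1489

31.1489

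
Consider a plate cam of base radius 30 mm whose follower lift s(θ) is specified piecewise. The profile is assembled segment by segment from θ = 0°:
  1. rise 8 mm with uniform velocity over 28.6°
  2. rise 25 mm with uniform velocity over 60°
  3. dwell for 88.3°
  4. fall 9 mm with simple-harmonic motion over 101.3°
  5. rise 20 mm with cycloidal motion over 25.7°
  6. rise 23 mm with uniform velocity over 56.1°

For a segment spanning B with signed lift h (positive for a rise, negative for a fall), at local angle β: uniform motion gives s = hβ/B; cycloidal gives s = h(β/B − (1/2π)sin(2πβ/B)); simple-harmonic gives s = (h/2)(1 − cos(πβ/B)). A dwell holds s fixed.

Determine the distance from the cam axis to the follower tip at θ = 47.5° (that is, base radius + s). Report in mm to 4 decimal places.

seg 1 [0°–28.6°] uniform, h=8: full span → s += 8 → s = 8.0000
seg 2 [28.6°–88.6°] uniform, h=25: θ=47.5° here. β=18.9, B=60. 25·18.9/60 = 7.8750 → s = 15.8750
radial distance = base radius + s = 30 + 15.8750 = 45.8750

45.8750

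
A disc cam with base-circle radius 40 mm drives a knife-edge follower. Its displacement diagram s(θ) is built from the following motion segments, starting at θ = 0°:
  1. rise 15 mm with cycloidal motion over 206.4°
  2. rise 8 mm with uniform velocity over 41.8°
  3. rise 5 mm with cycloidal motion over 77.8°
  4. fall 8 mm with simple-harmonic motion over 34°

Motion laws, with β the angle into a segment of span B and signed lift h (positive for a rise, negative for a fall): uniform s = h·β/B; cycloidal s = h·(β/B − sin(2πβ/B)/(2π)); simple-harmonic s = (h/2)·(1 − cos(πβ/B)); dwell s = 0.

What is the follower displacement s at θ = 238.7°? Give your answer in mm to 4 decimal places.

seg 1 [0°–206.4°] cycloidal, h=15: full span → s += 15 → s = 15.0000
seg 2 [206.4°–248.2°] uniform, h=8: θ=238.7° here. β=32.3, B=41.8. 8·32.3/41.8 = 6.1818 → s = 21.1818

21.1818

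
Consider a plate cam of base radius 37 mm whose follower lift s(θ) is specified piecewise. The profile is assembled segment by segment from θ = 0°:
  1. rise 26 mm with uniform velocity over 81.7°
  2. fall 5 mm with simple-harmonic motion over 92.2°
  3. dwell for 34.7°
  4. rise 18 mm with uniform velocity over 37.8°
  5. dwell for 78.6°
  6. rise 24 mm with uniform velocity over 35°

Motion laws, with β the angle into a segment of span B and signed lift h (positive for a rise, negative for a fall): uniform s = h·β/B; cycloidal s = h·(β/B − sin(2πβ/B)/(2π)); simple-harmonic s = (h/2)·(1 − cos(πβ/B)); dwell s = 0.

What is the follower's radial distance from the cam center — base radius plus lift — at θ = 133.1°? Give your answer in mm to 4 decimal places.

seg 1 [0°–81.7°] uniform, h=26: full span → s += 26 → s = 26.0000
seg 2 [81.7°–173.9°] simple-harmonic, h=-5: θ=133.1° here. β=51.4, B=92.2. -5/2·(1 − cos(π·0.5575)) = -2.9490 → s = 23.0510
radial distance = base radius + s = 37 + 23.0510 = 60.0510

60.0510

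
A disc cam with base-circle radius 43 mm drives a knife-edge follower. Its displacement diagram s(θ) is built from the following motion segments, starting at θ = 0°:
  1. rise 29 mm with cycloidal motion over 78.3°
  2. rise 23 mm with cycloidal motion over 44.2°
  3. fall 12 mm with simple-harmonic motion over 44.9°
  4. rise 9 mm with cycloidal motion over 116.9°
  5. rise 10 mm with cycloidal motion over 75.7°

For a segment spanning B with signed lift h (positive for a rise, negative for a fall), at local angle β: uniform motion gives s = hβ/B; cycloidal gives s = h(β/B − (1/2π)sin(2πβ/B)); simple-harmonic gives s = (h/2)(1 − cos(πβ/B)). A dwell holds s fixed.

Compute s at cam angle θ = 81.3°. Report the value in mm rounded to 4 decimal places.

seg 1 [0°–78.3°] cycloidal, h=29: full span → s += 29 → s = 29.0000
seg 2 [78.3°–122.5°] cycloidal, h=23: θ=81.3° here. β=3, B=44.2. 23·(0.0679 − sin(2π·0.0679)/(2π)) = 0.0469 → s = 29.0469

29.0469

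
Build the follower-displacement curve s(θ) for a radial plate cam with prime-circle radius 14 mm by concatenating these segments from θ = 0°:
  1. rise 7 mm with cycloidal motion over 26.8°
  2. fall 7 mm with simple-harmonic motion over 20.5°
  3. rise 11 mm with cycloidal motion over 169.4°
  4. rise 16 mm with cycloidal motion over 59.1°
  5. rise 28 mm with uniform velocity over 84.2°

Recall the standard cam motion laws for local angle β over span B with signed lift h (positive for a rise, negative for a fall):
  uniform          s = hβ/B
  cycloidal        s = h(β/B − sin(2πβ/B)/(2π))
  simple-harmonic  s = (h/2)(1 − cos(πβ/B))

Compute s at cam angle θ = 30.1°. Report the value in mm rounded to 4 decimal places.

seg 1 [0°–26.8°] cycloidal, h=7: full span → s += 7 → s = 7.0000
seg 2 [26.8°–47.3°] simple-harmonic, h=-7: θ=30.1° here. β=3.3, B=20.5. -7/2·(1 − cos(π·0.1610)) = -0.4381 → s = 6.5619

6.5619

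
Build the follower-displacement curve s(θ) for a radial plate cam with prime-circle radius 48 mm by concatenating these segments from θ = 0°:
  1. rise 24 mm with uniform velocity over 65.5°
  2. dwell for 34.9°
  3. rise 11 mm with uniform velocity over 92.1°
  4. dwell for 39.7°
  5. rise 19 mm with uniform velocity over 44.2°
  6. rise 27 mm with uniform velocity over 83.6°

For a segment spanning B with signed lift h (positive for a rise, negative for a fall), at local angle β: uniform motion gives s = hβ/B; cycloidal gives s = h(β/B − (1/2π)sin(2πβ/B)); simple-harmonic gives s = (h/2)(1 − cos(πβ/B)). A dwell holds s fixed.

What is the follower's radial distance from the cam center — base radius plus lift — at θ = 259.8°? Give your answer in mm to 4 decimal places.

seg 1 [0°–65.5°] uniform, h=24: full span → s += 24 → s = 24.0000
seg 2 [65.5°–100.4°] dwell: s stays 24.0000
seg 3 [100.4°–192.5°] uniform, h=11: full span → s += 11 → s = 35.0000
seg 4 [192.5°–232.2°] dwell: s stays 35.0000
seg 5 [232.2°–276.4°] uniform, h=19: θ=259.8° here. β=27.6, B=44.2. 19·27.6/44.2 = 11.8643 → s = 46.8643
radial distance = base radius + s = 48 + 46.8643 = 94.8643

94.8643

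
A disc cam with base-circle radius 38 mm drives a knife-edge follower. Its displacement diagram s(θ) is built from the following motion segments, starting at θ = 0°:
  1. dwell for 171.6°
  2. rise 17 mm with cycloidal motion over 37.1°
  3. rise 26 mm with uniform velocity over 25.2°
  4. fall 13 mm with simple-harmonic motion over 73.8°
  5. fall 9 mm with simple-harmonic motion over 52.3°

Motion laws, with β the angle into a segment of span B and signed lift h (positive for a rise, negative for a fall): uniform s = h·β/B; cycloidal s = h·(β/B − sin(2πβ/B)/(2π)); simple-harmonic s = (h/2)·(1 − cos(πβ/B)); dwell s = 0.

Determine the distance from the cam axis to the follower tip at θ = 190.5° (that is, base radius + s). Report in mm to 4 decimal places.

seg 1 [0°–171.6°] dwell: s stays 0.0000
seg 2 [171.6°–208.7°] cycloidal, h=17: θ=190.5° here. β=18.9, B=37.1. 17·(0.5094 − sin(2π·0.5094)/(2π)) = 8.8207 → s = 8.8207
radial distance = base radius + s = 38 + 8.8207 = 46.8207

46.8207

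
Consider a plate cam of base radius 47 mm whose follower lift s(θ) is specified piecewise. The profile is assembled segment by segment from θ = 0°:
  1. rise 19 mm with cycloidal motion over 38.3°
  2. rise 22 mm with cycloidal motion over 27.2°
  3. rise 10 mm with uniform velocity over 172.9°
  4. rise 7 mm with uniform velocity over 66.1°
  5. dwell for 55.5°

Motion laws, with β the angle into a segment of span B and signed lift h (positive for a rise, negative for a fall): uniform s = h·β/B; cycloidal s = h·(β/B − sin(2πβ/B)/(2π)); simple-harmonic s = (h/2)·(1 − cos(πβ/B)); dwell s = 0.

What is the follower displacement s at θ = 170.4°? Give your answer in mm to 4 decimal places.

seg 1 [0°–38.3°] cycloidal, h=19: full span → s += 19 → s = 19.0000
seg 2 [38.3°–65.5°] cycloidal, h=22: full span → s += 22 → s = 41.0000
seg 3 [65.5°–238.4°] uniform, h=10: θ=170.4° here. β=104.9, B=172.9. 10·104.9/172.9 = 6.0671 → s = 47.0671

47.0671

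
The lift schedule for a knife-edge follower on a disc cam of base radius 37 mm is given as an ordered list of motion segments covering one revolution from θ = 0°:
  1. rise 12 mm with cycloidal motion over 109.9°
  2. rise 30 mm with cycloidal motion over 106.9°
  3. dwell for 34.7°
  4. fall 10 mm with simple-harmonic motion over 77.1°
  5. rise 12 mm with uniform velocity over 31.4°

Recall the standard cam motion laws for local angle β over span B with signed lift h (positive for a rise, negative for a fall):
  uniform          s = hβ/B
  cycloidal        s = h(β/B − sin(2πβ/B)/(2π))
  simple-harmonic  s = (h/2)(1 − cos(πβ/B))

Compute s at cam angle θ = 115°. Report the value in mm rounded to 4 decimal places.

seg 1 [0°–109.9°] cycloidal, h=12: full span → s += 12 → s = 12.0000
seg 2 [109.9°–216.8°] cycloidal, h=30: θ=115° here. β=5.1, B=106.9. 30·(0.0477 − sin(2π·0.0477)/(2π)) = 0.0213 → s = 12.0213

12.0213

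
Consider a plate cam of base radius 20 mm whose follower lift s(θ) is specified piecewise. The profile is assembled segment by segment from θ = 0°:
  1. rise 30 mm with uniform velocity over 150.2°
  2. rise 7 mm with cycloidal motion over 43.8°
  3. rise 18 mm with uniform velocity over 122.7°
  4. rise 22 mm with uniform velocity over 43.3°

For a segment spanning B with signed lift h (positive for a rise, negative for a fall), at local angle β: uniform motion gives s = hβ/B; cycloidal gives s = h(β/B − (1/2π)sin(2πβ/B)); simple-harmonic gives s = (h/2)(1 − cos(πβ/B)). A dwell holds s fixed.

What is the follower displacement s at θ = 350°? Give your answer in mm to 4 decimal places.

seg 1 [0°–150.2°] uniform, h=30: full span → s += 30 → s = 30.0000
seg 2 [150.2°–194°] cycloidal, h=7: full span → s += 7 → s = 37.0000
seg 3 [194°–316.7°] uniform, h=18: full span → s += 18 → s = 55.0000
seg 4 [316.7°–360°] uniform, h=22: θ=350° here. β=33.3, B=43.3. 22·33.3/43.3 = 16.9192 → s = 71.9192

71.9192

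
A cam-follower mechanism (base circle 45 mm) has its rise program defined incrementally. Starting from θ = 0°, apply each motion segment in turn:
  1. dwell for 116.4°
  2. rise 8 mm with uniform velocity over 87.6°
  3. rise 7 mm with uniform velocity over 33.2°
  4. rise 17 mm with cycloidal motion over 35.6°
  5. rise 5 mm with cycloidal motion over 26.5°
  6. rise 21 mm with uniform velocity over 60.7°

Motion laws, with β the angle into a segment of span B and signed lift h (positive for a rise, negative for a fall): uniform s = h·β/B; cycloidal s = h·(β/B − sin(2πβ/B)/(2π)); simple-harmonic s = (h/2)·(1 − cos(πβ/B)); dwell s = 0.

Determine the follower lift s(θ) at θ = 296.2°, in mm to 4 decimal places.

seg 1 [0°–116.4°] dwell: s stays 0.0000
seg 2 [116.4°–204°] uniform, h=8: full span → s += 8 → s = 8.0000
seg 3 [204°–237.2°] uniform, h=7: full span → s += 7 → s = 15.0000
seg 4 [237.2°–272.8°] cycloidal, h=17: full span → s += 17 → s = 32.0000
seg 5 [272.8°–299.3°] cycloidal, h=5: θ=296.2° here. β=23.4, B=26.5. 5·(0.8830 − sin(2π·0.8830)/(2π)) = 4.9487 → s = 36.9487

36.9487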